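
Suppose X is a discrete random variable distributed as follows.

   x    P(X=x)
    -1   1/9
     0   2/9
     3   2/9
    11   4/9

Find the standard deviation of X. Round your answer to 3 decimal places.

E[X] = 49/9, E[X²] = 503/9
Var(X) = E[X²] − (E[X])² = 503/9 − 2401/81 = 2126/81
SD(X) = √(2126/81) ≈ 5.123

5.123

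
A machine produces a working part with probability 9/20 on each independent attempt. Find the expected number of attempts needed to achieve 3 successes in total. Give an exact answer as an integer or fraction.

20/3

By linearity (sum of 3 independent geometric waits), E[trials] = 3/p = 3/(9/20) = 20/3.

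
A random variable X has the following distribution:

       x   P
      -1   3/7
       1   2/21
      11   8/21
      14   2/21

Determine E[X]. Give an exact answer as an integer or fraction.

109/21

E[X] = (3/7)·(-1) + (2/21)·1 + (8/21)·11 + (2/21)·14
     = 109/21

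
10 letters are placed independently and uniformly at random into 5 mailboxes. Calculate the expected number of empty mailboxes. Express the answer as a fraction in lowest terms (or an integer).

1048576/1953125

Let Xⱼ=1 if mailbox j is empty. P(Xⱼ=1) = ((5-1)/5)^10 = 1048576/9765625.
By linearity, E[#empty] = 5·1048576/9765625 = 1048576/1953125.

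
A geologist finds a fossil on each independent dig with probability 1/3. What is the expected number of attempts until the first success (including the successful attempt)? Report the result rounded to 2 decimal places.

3.00

For a geometric distribution, E[trials] = 1/p = 1/(1/3) = 3.
≈ 3.00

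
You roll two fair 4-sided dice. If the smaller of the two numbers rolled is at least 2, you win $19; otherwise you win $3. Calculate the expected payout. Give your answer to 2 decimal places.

E[payout] = (7/16)·3 + (9/16)·19 = 12
≈ $12.00

$12.00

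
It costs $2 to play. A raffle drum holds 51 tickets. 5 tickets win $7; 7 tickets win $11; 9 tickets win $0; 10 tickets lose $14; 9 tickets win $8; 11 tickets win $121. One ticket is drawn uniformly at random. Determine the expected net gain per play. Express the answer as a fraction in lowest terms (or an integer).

E[payout] = (5/51)·7 + (7/51)·11 + (9/51)·0 + (10/51)·(-14) + (9/51)·8 + (11/51)·121 = 1375/51
Expected profit = 1375/51 − 2 = 1273/51

1273/51 dollars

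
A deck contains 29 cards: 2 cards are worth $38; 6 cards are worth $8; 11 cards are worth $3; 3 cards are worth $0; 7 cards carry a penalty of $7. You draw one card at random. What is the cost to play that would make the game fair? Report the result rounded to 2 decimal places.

E[payout] = (2/29)·38 + (6/29)·8 + (11/29)·3 + (3/29)·0 + (7/29)·(-7) = 108/29
Fair fee = E[payout] = 108/29 ≈ $3.72

$3.72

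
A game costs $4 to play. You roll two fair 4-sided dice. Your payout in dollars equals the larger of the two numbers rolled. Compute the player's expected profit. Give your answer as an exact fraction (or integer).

-7/8 dollars

Distribution of the larger of the two numbers rolled: 1 w.p. 1/16, 2 w.p. 3/16, 3 w.p. 5/16, 4 w.p. 7/16
E[payout] = (1/16)·1 + (3/16)·2 + (5/16)·3 + (7/16)·4 = 25/8
Expected profit = 25/8 − 4 = -7/8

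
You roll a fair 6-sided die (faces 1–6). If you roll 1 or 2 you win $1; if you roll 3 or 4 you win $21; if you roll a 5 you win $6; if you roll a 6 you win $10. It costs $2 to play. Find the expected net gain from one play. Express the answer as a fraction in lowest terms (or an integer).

$8

E[payout] = (1/3)·1 + (1/6)·6 + (1/6)·10 + (1/3)·21 = 10
Expected profit = 10 − 2 = 8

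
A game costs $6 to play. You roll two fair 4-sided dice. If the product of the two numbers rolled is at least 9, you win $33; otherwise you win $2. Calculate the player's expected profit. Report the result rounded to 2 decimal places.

E[payout] = (3/4)·2 + (1/4)·33 = 39/4
Expected profit = 39/4 − 6 = 15/4 ≈ $3.75

$3.75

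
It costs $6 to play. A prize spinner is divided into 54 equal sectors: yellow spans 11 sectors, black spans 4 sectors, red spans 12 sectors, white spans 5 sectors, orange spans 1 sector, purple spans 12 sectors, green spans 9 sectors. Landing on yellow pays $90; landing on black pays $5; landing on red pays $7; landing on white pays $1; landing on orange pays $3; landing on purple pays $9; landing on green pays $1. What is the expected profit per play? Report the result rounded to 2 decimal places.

$16.57

E[payout] = (11/54)·90 + (4/54)·5 + (12/54)·7 + (5/54)·1 + (1/54)·3 + (12/54)·9 + (9/54)·1 = 1219/54
Expected profit = 1219/54 − 6 = 895/54 ≈ $16.57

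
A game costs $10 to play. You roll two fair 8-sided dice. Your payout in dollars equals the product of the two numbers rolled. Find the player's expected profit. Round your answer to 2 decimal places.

$10.25

Distribution of the product of the two numbers rolled: 1 w.p. 1/64, 2 w.p. 1/32, 3 w.p. 1/32, 4 w.p. 3/64, 5 w.p. 1/32, 6 w.p. 1/16, …
E[payout] = (1/64)·1 + (1/32)·2 + (1/32)·3 + (3/64)·4 + (1/32)·5 + (1/16)·6 + (1/32)·7 + (1/16)·8 + (1/64)·9 + (1/32)·10 + (1/16)·12 + (1/32)·14 + (1/32)·15 + (3/64)·16 + (1/32)·18 + (1/32)·20 + (1/32)·21 + (1/16)·24 + (1/64)·25 + (1/32)·28 + (1/32)·30 + (1/32)·32 + (1/32)·35 + (1/64)·36 + (1/32)·40 + (1/32)·42 + (1/32)·48 + (1/64)·49 + (1/32)·56 + (1/64)·64 = 81/4
Expected profit = 81/4 − 10 = 41/4 ≈ $10.25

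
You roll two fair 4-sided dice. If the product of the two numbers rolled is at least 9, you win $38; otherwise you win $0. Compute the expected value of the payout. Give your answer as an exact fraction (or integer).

E[payout] = (3/4)·0 + (1/4)·38 = 19/2

19/2 dollars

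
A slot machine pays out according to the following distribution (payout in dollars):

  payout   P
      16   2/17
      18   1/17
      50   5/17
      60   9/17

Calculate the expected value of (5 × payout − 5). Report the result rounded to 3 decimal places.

E[5x-5] = (2/17)·75 + (1/17)·85 + (5/17)·245 + (9/17)·295
     = 4115/17 ≈ 242.059

242.059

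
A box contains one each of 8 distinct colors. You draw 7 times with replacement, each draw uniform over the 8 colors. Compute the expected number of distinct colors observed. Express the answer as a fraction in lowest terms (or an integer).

Let Xⱼ=1 if type j appears at least once. P(Xⱼ=1) = 1 − ((8−1)/8)^7 = 1273609/2097152.
E[#distinct] = 8·1273609/2097152 = 1273609/262144.

1273609/262144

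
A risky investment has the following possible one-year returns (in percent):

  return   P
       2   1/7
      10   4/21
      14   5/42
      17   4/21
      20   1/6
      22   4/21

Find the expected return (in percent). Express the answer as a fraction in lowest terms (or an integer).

307/21

E[X] = (1/7)·2 + (4/21)·10 + (5/42)·14 + (4/21)·17 + (1/6)·20 + (4/21)·22
     = 307/21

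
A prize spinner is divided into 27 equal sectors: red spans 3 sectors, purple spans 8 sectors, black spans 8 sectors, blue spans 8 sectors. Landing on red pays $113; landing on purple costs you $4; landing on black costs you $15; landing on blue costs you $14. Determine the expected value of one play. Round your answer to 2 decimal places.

$2.78

E[payout] = (3/27)·113 + (8/27)·(-4) + (8/27)·(-15) + (8/27)·(-14) = 25/9
≈ $2.78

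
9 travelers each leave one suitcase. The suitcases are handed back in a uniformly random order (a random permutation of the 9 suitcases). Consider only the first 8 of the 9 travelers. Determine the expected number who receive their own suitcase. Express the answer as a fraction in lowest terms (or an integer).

8/9

Let Xᵢ = 1 if person i gets their own suitcase. For each i, P(Xᵢ=1) = 1/9.
By linearity of expectation, E[X₁+…+X_8] = 8·(1/9) = 8/9.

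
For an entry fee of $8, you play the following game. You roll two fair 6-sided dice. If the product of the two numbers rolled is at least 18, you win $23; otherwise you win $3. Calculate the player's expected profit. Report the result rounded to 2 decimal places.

E[payout] = (13/18)·3 + (5/18)·23 = 77/9
Expected profit = 77/9 − 8 = 5/9 ≈ $0.56

$0.56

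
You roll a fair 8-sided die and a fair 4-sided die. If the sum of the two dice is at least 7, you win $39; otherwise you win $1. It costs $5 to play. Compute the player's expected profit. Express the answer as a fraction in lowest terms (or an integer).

139/8 dollars

E[payout] = (7/16)·1 + (9/16)·39 = 179/8
Expected profit = 179/8 − 5 = 139/8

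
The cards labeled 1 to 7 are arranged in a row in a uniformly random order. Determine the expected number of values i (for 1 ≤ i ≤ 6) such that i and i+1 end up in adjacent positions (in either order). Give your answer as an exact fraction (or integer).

For each i ∈ {1,…,6}, let Xᵢ = 1 if i and i+1 are adjacent. P(Xᵢ=1) = 2·(7−1)!/7! = 2/7.
By linearity, E[ΣXᵢ] = (6)·(2/7) = 12/7.

12/7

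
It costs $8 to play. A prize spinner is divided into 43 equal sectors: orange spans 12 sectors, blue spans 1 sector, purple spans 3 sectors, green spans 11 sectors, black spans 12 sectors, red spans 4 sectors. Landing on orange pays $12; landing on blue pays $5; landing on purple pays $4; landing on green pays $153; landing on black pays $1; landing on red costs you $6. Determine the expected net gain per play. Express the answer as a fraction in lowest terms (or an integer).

E[payout] = (12/43)·12 + (1/43)·5 + (3/43)·4 + (11/43)·153 + (12/43)·1 + (4/43)·(-6) = 1832/43
Expected profit = 1832/43 − 8 = 1488/43

1488/43 dollars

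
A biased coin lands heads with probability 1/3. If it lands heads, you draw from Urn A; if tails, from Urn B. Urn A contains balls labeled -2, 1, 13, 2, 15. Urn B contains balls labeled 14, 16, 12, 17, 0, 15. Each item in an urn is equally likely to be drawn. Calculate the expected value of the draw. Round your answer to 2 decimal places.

E[X | Urn A] = (-2 + 1 + 13 + 2 + 15)/5 = 29/5
E[X | Urn B] = (14 + 16 + 12 + 17 + 0 + 15)/6 = 37/3
E[X] = (1/3)·29/5 + (2/3)·37/3 = 457/45 ≈ 10.16

10.16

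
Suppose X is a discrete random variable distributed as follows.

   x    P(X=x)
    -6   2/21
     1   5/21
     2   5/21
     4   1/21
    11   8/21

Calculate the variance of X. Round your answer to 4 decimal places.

31.0113

E[X] = (2/21)·(-6) + (5/21)·1 + (5/21)·2 + (1/21)·4 + (8/21)·11 = 95/21
E[X²] = (2/21)·36 + (5/21)·1 + (5/21)·4 + (1/21)·16 + (8/21)·121 = 1081/21
Var(X) = 1081/21 − (95/21)² = 13676/441 ≈ 31.0113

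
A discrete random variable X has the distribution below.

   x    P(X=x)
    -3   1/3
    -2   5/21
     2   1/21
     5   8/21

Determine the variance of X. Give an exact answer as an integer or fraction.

E[X] = (1/3)·(-3) + (5/21)·(-2) + (1/21)·2 + (8/21)·5 = 11/21
E[X²] = (1/3)·9 + (5/21)·4 + (1/21)·4 + (8/21)·25 = 41/3
Var(X) = 41/3 − (11/21)² = 5906/441

5906/441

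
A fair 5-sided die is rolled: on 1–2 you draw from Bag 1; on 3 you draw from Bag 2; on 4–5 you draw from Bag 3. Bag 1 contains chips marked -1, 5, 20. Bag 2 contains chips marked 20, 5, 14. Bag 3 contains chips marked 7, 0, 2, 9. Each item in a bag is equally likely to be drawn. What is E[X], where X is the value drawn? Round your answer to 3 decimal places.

E[X | Bag 1] = (-1 + 5 + 20)/3 = 8
E[X | Bag 2] = (20 + 5 + 14)/3 = 13
E[X | Bag 3] = (7 + 0 + 2 + 9)/4 = 9/2
E[X] = (2/5)·8 + (1/5)·13 + (2/5)·9/2 = 38/5 ≈ 7.600

7.600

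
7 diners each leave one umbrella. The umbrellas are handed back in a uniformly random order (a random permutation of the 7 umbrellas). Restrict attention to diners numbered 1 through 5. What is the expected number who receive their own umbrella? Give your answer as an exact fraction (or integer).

5/7

Let Xᵢ = 1 if person i gets their own umbrella. For each i, P(Xᵢ=1) = 1/7.
By linearity of expectation, E[X₁+…+X_5] = 5·(1/7) = 5/7.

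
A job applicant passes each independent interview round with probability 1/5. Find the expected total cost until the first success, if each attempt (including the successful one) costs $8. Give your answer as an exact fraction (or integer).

E[#attempts] = 1/p = 5; E[cost] = 8·5 = 40.

$40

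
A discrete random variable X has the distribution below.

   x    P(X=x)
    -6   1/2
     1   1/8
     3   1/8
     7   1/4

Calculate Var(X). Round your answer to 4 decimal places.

30.9375

E[X] = (1/2)·(-6) + (1/8)·1 + (1/8)·3 + (1/4)·7 = -3/4
E[X²] = (1/2)·36 + (1/8)·1 + (1/8)·9 + (1/4)·49 = 63/2
Var(X) = 63/2 − (-3/4)² = 495/16 ≈ 30.9375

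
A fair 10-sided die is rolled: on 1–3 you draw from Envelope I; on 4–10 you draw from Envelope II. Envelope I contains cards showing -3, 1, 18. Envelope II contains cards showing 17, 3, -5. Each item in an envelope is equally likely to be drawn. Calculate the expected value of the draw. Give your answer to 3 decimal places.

E[X | Envelope I] = (-3 + 1 + 18)/3 = 16/3
E[X | Envelope II] = (17 + 3 − 5)/3 = 5
E[X] = (3/10)·16/3 + (7/10)·5 = 51/10 ≈ 5.100

5.100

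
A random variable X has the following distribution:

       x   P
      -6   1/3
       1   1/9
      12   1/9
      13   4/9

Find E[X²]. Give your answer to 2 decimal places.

E[X²] = (1/3)·36 + (1/9)·1 + (1/9)·144 + (4/9)·169
     = 929/9 ≈ 103.22

103.22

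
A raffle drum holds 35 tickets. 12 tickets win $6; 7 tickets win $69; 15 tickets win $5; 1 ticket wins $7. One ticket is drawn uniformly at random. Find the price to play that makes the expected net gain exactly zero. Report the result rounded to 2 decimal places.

E[payout] = (12/35)·6 + (7/35)·69 + (15/35)·5 + (1/35)·7 = 91/5
Fair fee = E[payout] = 91/5 ≈ $18.20

$18.20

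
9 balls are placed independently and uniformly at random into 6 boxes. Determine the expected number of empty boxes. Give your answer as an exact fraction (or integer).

Let Xⱼ=1 if box j is empty. P(Xⱼ=1) = ((6-1)/6)^9 = 1953125/10077696.
By linearity, E[#empty] = 6·1953125/10077696 = 1953125/1679616.

1953125/1679616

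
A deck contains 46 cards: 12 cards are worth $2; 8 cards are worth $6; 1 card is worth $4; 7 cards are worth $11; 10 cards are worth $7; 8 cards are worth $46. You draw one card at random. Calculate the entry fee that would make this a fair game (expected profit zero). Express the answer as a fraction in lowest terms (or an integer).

591/46 dollars

E[payout] = (12/46)·2 + (8/46)·6 + (1/46)·4 + (7/46)·11 + (10/46)·7 + (8/46)·46 = 591/46
Fair fee = E[payout] = 591/46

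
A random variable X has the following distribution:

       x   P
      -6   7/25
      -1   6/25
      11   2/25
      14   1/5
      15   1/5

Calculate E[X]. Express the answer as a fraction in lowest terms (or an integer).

E[X] = (7/25)·(-6) + (6/25)·(-1) + (2/25)·11 + (1/5)·14 + (1/5)·15
     = 119/25

119/25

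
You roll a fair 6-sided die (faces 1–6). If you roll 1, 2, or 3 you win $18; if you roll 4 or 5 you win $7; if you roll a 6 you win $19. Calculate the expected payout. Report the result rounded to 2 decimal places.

E[payout] = (1/3)·7 + (1/2)·18 + (1/6)·19 = 29/2
≈ $14.50

$14.50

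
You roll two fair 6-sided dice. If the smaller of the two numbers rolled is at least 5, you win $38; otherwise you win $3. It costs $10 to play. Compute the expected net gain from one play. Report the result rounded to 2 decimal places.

E[payout] = (8/9)·3 + (1/9)·38 = 62/9
Expected profit = 62/9 − 10 = -28/9 ≈ -$3.11

-$3.11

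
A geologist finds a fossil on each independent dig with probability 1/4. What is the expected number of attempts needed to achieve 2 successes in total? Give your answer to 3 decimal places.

By linearity (sum of 2 independent geometric waits), E[trials] = 2/p = 2/(1/4) = 8.
≈ 8.000

8.000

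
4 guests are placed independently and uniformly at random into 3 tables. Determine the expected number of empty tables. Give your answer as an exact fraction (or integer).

Let Xⱼ=1 if table j is empty. P(Xⱼ=1) = ((3-1)/3)^4 = 16/81.
By linearity, E[#empty] = 3·16/81 = 16/27.

16/27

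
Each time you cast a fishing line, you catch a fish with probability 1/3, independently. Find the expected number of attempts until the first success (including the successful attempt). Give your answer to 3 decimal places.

3.000

For a geometric distribution, E[trials] = 1/p = 1/(1/3) = 3.
≈ 3.000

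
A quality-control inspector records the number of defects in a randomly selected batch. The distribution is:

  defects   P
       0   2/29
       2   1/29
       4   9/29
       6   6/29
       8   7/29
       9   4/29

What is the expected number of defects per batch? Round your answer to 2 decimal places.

E[X] = (2/29)·0 + (1/29)·2 + (9/29)·4 + (6/29)·6 + (7/29)·8 + (4/29)·9
     = 166/29 ≈ 5.72

5.72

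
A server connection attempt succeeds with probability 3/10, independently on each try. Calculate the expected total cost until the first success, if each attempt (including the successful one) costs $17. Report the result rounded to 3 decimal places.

E[#attempts] = 1/p = 10/3; E[cost] = 17·10/3 = 170/3.
≈ 56.667

$56.667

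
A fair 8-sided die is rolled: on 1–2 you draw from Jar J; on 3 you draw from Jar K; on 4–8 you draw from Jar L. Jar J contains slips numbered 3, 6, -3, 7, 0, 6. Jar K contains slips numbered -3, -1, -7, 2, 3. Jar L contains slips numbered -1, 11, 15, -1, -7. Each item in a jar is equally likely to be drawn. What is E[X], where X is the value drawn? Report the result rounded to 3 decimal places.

2.767

E[X | Jar J] = (3 + 6 − 3 + 7 + 0 + 6)/6 = 19/6
E[X | Jar K] = (-3 − 1 − 7 + 2 + 3)/5 = -6/5
E[X | Jar L] = (-1 + 11 + 15 − 1 − 7)/5 = 17/5
E[X] = (1/4)·19/6 + (1/8)·(-6/5) + (5/8)·17/5 = 83/30 ≈ 2.767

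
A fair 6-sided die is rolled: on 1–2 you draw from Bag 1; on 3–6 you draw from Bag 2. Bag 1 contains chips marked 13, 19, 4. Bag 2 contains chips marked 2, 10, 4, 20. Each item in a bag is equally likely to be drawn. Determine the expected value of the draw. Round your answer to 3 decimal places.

E[X | Bag 1] = (13 + 19 + 4)/3 = 12
E[X | Bag 2] = (2 + 10 + 4 + 20)/4 = 9
E[X] = (1/3)·12 + (2/3)·9 = 10 ≈ 10.000

10.000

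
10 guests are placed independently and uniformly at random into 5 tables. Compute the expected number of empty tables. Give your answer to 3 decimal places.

0.537

Let Xⱼ=1 if table j is empty. P(Xⱼ=1) = ((5-1)/5)^10 = 1048576/9765625.
By linearity, E[#empty] = 5·1048576/9765625 = 1048576/1953125.
≈ 0.537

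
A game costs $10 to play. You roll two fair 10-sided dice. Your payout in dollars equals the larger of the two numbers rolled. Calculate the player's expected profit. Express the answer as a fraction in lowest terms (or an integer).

-57/20 dollars

Distribution of the larger of the two numbers rolled: 1 w.p. 1/100, 2 w.p. 3/100, 3 w.p. 1/20, 4 w.p. 7/100, 5 w.p. 9/100, 6 w.p. 11/100, …
E[payout] = (1/100)·1 + (3/100)·2 + (1/20)·3 + (7/100)·4 + (9/100)·5 + (11/100)·6 + (13/100)·7 + (3/20)·8 + (17/100)·9 + (19/100)·10 = 143/20
Expected profit = 143/20 − 10 = -57/20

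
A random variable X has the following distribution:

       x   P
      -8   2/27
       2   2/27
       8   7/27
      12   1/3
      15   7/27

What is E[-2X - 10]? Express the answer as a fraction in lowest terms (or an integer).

E[-2x-10] = (2/27)·6 + (2/27)·(-14) + (7/27)·(-26) + (1/3)·(-34) + (7/27)·(-40)
     = -784/27

-784/27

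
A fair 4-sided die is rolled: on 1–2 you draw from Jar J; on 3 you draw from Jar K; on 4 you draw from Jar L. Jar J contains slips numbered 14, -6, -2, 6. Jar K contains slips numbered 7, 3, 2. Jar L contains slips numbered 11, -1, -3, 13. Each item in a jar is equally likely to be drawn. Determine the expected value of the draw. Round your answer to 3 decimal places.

E[X | Jar J] = (14 − 6 − 2 + 6)/4 = 3
E[X | Jar K] = (7 + 3 + 2)/3 = 4
E[X | Jar L] = (11 − 1 − 3 + 13)/4 = 5
E[X] = (1/2)·3 + (1/4)·4 + (1/4)·5 = 15/4 ≈ 3.750

3.750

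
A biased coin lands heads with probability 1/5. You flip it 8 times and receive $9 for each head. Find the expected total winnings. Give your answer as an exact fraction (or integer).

72/5 dollars

E[#heads] = 8·1/5 = 8/5 (linearity over flips).
E[winnings] = 9·8/5 = 72/5.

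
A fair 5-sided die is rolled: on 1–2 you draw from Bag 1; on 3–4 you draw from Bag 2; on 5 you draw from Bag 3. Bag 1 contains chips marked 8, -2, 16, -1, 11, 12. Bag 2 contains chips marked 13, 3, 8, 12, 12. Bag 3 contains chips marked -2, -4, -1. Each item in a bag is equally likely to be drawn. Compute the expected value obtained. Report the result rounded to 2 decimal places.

6.31

E[X | Bag 1] = (8 − 2 + 16 − 1 + 11 + 12)/6 = 22/3
E[X | Bag 2] = (13 + 3 + 8 + 12 + 12)/5 = 48/5
E[X | Bag 3] = (-2 − 4 − 1)/3 = -7/3
E[X] = (2/5)·22/3 + (2/5)·48/5 + (1/5)·(-7/3) = 473/75 ≈ 6.31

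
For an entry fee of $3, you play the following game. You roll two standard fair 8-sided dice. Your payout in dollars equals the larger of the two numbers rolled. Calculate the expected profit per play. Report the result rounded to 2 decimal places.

Distribution of the larger of the two numbers rolled: 1 w.p. 1/64, 2 w.p. 3/64, 3 w.p. 5/64, 4 w.p. 7/64, 5 w.p. 9/64, 6 w.p. 11/64, …
E[payout] = (1/64)·1 + (3/64)·2 + (5/64)·3 + (7/64)·4 + (9/64)·5 + (11/64)·6 + (13/64)·7 + (15/64)·8 = 93/16
Expected profit = 93/16 − 3 = 45/16 ≈ $2.81

$2.81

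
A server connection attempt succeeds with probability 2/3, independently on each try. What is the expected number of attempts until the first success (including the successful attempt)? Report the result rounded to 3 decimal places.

1.500

For a geometric distribution, E[trials] = 1/p = 1/(2/3) = 3/2.
≈ 1.500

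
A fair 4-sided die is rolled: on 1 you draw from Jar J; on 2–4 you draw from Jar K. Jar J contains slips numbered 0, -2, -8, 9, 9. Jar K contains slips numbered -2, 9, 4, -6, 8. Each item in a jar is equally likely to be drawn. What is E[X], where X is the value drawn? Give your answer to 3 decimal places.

2.350

E[X | Jar J] = (0 − 2 − 8 + 9 + 9)/5 = 8/5
E[X | Jar K] = (-2 + 9 + 4 − 6 + 8)/5 = 13/5
E[X] = (1/4)·8/5 + (3/4)·13/5 = 47/20 ≈ 2.350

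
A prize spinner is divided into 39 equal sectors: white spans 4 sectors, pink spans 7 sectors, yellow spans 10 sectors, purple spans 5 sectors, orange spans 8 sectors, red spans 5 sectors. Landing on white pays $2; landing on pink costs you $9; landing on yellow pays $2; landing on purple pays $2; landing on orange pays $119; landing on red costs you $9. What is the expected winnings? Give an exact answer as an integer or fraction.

294/13 dollars

E[payout] = (4/39)·2 + (7/39)·(-9) + (10/39)·2 + (5/39)·2 + (8/39)·119 + (5/39)·(-9) = 294/13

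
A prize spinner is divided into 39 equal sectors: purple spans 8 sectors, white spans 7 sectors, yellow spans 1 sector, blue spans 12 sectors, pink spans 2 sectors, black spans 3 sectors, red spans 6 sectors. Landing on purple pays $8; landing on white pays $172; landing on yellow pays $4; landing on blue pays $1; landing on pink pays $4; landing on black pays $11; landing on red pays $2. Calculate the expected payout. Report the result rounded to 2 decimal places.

$34.28

E[payout] = (8/39)·8 + (7/39)·172 + (1/39)·4 + (12/39)·1 + (2/39)·4 + (3/39)·11 + (6/39)·2 = 1337/39
≈ $34.28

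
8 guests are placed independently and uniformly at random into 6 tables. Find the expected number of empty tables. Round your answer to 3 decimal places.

1.395

Let Xⱼ=1 if table j is empty. P(Xⱼ=1) = ((6-1)/6)^8 = 390625/1679616.
By linearity, E[#empty] = 6·390625/1679616 = 390625/279936.
≈ 1.395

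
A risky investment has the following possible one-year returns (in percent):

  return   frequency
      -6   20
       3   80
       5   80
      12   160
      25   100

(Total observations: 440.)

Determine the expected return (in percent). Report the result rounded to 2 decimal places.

Total = 440, so P(return=-6) = 20/440, etc.
E[X] = (1/22)·(-6) + (2/11)·3 + (2/11)·5 + (4/11)·12 + (5/22)·25
     = 247/22 ≈ 11.23

11.23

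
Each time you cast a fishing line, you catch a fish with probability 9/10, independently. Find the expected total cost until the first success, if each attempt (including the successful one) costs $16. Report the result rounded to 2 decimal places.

E[#attempts] = 1/p = 10/9; E[cost] = 16·10/9 = 160/9.
≈ 17.78

$17.78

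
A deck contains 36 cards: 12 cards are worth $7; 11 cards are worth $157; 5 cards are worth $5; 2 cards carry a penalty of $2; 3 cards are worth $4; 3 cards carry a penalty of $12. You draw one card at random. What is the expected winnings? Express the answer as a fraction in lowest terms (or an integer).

452/9 dollars

E[payout] = (12/36)·7 + (11/36)·157 + (5/36)·5 + (2/36)·(-2) + (3/36)·4 + (3/36)·(-12) = 452/9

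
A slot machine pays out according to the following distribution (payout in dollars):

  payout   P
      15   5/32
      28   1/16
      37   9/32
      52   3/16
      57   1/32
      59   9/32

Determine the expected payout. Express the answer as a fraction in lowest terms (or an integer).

E[X] = (5/32)·15 + (1/16)·28 + (9/32)·37 + (3/16)·52 + (1/32)·57 + (9/32)·59
     = 341/8

341/8 dollars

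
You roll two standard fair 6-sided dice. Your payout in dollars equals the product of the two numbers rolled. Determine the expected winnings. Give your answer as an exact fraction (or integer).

Distribution of the product of the two numbers rolled: 1 w.p. 1/36, 2 w.p. 1/18, 3 w.p. 1/18, 4 w.p. 1/12, 5 w.p. 1/18, 6 w.p. 1/9, …
E[payout] = (1/36)·1 + (1/18)·2 + (1/18)·3 + (1/12)·4 + (1/18)·5 + (1/9)·6 + (1/18)·8 + (1/36)·9 + (1/18)·10 + (1/9)·12 + (1/18)·15 + (1/36)·16 + (1/18)·18 + (1/18)·20 + (1/18)·24 + (1/36)·25 + (1/18)·30 + (1/36)·36 = 49/4

49/4 dollars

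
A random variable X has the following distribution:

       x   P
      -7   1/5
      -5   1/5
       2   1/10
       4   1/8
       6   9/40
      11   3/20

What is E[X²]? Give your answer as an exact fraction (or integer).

869/20

E[X²] = (1/5)·49 + (1/5)·25 + (1/10)·4 + (1/8)·16 + (9/40)·36 + (3/20)·121
     = 869/20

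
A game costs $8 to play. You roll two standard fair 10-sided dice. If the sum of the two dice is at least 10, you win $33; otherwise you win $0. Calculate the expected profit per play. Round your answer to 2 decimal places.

$13.12

E[payout] = (9/25)·0 + (16/25)·33 = 528/25
Expected profit = 528/25 − 8 = 328/25 ≈ $13.12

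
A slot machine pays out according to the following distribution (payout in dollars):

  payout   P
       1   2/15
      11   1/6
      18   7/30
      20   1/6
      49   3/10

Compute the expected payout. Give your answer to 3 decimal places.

$24.200

E[X] = (2/15)·1 + (1/6)·11 + (7/30)·18 + (1/6)·20 + (3/10)·49
     = 121/5 ≈ 24.200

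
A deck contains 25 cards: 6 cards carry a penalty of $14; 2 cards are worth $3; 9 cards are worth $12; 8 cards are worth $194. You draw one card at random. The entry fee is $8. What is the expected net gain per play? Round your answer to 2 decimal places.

$55.28

E[payout] = (6/25)·(-14) + (2/25)·3 + (9/25)·12 + (8/25)·194 = 1582/25
Expected profit = 1582/25 − 8 = 1382/25 ≈ $55.28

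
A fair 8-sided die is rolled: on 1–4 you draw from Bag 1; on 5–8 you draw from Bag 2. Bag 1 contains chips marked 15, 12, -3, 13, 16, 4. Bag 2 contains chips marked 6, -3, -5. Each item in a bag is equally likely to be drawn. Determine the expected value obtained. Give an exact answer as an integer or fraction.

E[X | Bag 1] = (15 + 12 − 3 + 13 + 16 + 4)/6 = 19/2
E[X | Bag 2] = (6 − 3 − 5)/3 = -2/3
E[X] = (1/2)·19/2 + (1/2)·(-2/3) = 53/12

53/12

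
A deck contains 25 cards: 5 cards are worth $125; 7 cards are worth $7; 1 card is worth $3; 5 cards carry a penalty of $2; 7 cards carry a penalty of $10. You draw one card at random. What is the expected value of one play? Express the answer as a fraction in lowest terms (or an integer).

E[payout] = (5/25)·125 + (7/25)·7 + (1/25)·3 + (5/25)·(-2) + (7/25)·(-10) = 597/25

597/25 dollars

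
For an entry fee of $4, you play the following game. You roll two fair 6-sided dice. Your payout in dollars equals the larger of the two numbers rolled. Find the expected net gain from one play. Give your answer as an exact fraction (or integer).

17/36 dollars

Distribution of the larger of the two numbers rolled: 1 w.p. 1/36, 2 w.p. 1/12, 3 w.p. 5/36, 4 w.p. 7/36, 5 w.p. 1/4, 6 w.p. 11/36
E[payout] = (1/36)·1 + (1/12)·2 + (5/36)·3 + (7/36)·4 + (1/4)·5 + (11/36)·6 = 161/36
Expected profit = 161/36 − 4 = 17/36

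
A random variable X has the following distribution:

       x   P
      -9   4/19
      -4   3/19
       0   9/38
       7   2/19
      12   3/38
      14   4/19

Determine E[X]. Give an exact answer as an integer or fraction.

40/19

E[X] = (4/19)·(-9) + (3/19)·(-4) + (9/38)·0 + (2/19)·7 + (3/38)·12 + (4/19)·14
     = 40/19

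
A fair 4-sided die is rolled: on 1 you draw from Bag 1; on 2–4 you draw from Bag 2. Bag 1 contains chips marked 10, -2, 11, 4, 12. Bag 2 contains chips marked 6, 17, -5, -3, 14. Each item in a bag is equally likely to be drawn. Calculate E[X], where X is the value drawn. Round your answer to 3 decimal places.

E[X | Bag 1] = (10 − 2 + 11 + 4 + 12)/5 = 7
E[X | Bag 2] = (6 + 17 − 5 − 3 + 14)/5 = 29/5
E[X] = (1/4)·7 + (3/4)·29/5 = 61/10 ≈ 6.100

6.100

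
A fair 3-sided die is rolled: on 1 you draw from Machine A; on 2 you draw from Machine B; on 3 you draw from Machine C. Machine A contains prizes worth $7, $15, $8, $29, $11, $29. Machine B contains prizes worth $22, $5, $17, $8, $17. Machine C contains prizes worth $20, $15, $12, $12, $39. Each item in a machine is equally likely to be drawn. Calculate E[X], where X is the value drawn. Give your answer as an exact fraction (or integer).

499/30 dollars

E[X | Machine A] = (7 + 15 + 8 + 29 + 11 + 29)/6 = 33/2
E[X | Machine B] = (22 + 5 + 17 + 8 + 17)/5 = 69/5
E[X | Machine C] = (20 + 15 + 12 + 12 + 39)/5 = 98/5
E[X] = (1/3)·33/2 + (1/3)·69/5 + (1/3)·98/5 = 499/30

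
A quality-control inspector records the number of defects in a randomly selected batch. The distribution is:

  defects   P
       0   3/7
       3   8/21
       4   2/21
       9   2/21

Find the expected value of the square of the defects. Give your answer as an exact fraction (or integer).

E[X²] = (3/7)·0 + (8/21)·9 + (2/21)·16 + (2/21)·81
     = 38/3

38/3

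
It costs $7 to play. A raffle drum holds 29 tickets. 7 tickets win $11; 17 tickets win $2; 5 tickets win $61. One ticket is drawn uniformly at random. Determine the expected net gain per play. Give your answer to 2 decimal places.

$7.34

E[payout] = (7/29)·11 + (17/29)·2 + (5/29)·61 = 416/29
Expected profit = 416/29 − 7 = 213/29 ≈ $7.34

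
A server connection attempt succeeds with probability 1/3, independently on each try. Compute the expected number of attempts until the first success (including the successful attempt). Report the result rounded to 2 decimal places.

3.00

For a geometric distribution, E[trials] = 1/p = 1/(1/3) = 3.
≈ 3.00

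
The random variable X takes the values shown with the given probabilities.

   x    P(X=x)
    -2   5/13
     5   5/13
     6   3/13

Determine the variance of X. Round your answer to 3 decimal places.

E[X] = (5/13)·(-2) + (5/13)·5 + (3/13)·6 = 33/13
E[X²] = (5/13)·4 + (5/13)·25 + (3/13)·36 = 253/13
Var(X) = 253/13 − (33/13)² = 2200/169 ≈ 13.018

13.018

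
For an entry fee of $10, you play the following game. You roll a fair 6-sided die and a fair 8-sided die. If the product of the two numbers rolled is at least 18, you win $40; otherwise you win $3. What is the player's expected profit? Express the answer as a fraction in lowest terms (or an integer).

55/8 dollars

E[payout] = (5/8)·3 + (3/8)·40 = 135/8
Expected profit = 135/8 − 10 = 55/8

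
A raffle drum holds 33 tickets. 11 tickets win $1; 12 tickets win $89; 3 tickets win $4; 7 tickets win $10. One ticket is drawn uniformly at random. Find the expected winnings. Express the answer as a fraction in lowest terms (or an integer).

E[payout] = (11/33)·1 + (12/33)·89 + (3/33)·4 + (7/33)·10 = 387/11

387/11 dollars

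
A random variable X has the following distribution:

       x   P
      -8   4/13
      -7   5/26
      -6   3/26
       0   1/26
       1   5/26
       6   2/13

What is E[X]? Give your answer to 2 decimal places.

-3.38

E[X] = (4/13)·(-8) + (5/26)·(-7) + (3/26)·(-6) + (1/26)·0 + (5/26)·1 + (2/13)·6
     = -44/13 ≈ -3.38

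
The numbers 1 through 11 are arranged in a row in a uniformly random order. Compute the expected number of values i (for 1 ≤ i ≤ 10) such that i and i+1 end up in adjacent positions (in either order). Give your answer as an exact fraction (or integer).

20/11

For each i ∈ {1,…,10}, let Xᵢ = 1 if i and i+1 are adjacent. P(Xᵢ=1) = 2·(11−1)!/11! = 2/11.
By linearity, E[ΣXᵢ] = (10)·(2/11) = 20/11.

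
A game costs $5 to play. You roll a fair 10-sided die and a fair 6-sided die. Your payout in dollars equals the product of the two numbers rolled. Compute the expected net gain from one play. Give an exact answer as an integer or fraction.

Distribution of the product of the two numbers rolled: 1 w.p. 1/60, 2 w.p. 1/30, 3 w.p. 1/30, 4 w.p. 1/20, 5 w.p. 1/30, 6 w.p. 1/15, …
E[payout] = (1/60)·1 + (1/30)·2 + (1/30)·3 + (1/20)·4 + (1/30)·5 + (1/15)·6 + (1/60)·7 + (1/20)·8 + (1/30)·9 + (1/20)·10 + (1/15)·12 + (1/60)·14 + (1/30)·15 + (1/30)·16 + (1/20)·18 + (1/20)·20 + (1/60)·21 + (1/20)·24 + (1/60)·25 + (1/60)·27 + (1/60)·28 + (1/20)·30 + (1/60)·32 + (1/60)·35 + (1/30)·36 + (1/30)·40 + (1/60)·42 + (1/60)·45 + (1/60)·48 + (1/60)·50 + (1/60)·54 + (1/60)·60 = 77/4
Expected profit = 77/4 − 5 = 57/4

57/4 dollars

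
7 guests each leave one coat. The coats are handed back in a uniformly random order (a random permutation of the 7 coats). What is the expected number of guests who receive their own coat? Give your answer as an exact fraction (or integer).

1

Let Xᵢ = 1 if person i gets their own coat. For each i, P(Xᵢ=1) = 1/7.
By linearity of expectation, E[X₁+…+X_7] = 7·(1/7) = 1.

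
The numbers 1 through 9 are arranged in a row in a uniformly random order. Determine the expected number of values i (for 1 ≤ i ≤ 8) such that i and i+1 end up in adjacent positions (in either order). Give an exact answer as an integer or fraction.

16/9

For each i ∈ {1,…,8}, let Xᵢ = 1 if i and i+1 are adjacent. P(Xᵢ=1) = 2·(9−1)!/9! = 2/9.
By linearity, E[ΣXᵢ] = (8)·(2/9) = 16/9.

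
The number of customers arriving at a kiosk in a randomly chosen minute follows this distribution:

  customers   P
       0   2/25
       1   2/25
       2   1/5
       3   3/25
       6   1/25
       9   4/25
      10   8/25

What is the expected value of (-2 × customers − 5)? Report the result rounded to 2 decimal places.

-16.44

E[-2x-5] = (2/25)·(-5) + (2/25)·(-7) + (1/5)·(-9) + (3/25)·(-11) + (1/25)·(-17) + (4/25)·(-23) + (8/25)·(-25)
     = -411/25 ≈ -16.44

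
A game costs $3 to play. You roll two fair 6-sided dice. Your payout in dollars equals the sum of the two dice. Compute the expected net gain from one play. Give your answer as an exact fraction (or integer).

Distribution of the sum of the two dice: 2 w.p. 1/36, 3 w.p. 1/18, 4 w.p. 1/12, 5 w.p. 1/9, 6 w.p. 5/36, 7 w.p. 1/6, …
E[payout] = (1/36)·2 + (1/18)·3 + (1/12)·4 + (1/9)·5 + (5/36)·6 + (1/6)·7 + (5/36)·8 + (1/9)·9 + (1/12)·10 + (1/18)·11 + (1/36)·12 = 7
Expected profit = 7 − 3 = 4

$4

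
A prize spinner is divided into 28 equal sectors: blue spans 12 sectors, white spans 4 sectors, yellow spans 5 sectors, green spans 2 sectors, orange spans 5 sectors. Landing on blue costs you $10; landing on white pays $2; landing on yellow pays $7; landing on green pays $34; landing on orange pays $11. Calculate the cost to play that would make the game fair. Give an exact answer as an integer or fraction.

E[payout] = (12/28)·(-10) + (4/28)·2 + (5/28)·7 + (2/28)·34 + (5/28)·11 = 23/14
Fair fee = E[payout] = 23/14

23/14 dollars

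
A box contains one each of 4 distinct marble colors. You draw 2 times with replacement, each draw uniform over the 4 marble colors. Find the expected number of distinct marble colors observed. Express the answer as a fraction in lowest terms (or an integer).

7/4

Let Xⱼ=1 if type j appears at least once. P(Xⱼ=1) = 1 − ((4−1)/4)^2 = 7/16.
E[#distinct] = 4·7/16 = 7/4.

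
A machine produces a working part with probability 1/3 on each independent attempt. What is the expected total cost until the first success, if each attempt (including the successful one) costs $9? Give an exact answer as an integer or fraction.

E[#attempts] = 1/p = 3; E[cost] = 9·3 = 27.

$27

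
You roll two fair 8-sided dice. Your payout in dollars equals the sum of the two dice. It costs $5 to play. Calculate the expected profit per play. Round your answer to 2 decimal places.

$4.00

Distribution of the sum of the two dice: 2 w.p. 1/64, 3 w.p. 1/32, 4 w.p. 3/64, 5 w.p. 1/16, 6 w.p. 5/64, 7 w.p. 3/32, …
E[payout] = (1/64)·2 + (1/32)·3 + (3/64)·4 + (1/16)·5 + (5/64)·6 + (3/32)·7 + (7/64)·8 + (1/8)·9 + (7/64)·10 + (3/32)·11 + (5/64)·12 + (1/16)·13 + (3/64)·14 + (1/32)·15 + (1/64)·16 = 9
Expected profit = 9 − 5 = 4 ≈ $4.00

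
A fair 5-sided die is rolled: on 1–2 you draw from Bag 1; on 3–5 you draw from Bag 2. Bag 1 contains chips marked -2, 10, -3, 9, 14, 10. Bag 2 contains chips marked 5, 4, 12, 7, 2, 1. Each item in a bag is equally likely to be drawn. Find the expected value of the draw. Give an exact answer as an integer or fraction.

169/30

E[X | Bag 1] = (-2 + 10 − 3 + 9 + 14 + 10)/6 = 19/3
E[X | Bag 2] = (5 + 4 + 12 + 7 + 2 + 1)/6 = 31/6
E[X] = (2/5)·19/3 + (3/5)·31/6 = 169/30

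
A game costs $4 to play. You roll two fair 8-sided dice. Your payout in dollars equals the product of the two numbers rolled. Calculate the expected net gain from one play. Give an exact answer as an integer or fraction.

65/4 dollars

Distribution of the product of the two numbers rolled: 1 w.p. 1/64, 2 w.p. 1/32, 3 w.p. 1/32, 4 w.p. 3/64, 5 w.p. 1/32, 6 w.p. 1/16, …
E[payout] = (1/64)·1 + (1/32)·2 + (1/32)·3 + (3/64)·4 + (1/32)·5 + (1/16)·6 + (1/32)·7 + (1/16)·8 + (1/64)·9 + (1/32)·10 + (1/16)·12 + (1/32)·14 + (1/32)·15 + (3/64)·16 + (1/32)·18 + (1/32)·20 + (1/32)·21 + (1/16)·24 + (1/64)·25 + (1/32)·28 + (1/32)·30 + (1/32)·32 + (1/32)·35 + (1/64)·36 + (1/32)·40 + (1/32)·42 + (1/32)·48 + (1/64)·49 + (1/32)·56 + (1/64)·64 = 81/4
Expected profit = 81/4 − 4 = 65/4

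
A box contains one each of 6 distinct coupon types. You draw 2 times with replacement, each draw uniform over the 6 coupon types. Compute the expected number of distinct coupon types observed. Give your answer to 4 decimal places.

1.8333

Let Xⱼ=1 if type j appears at least once. P(Xⱼ=1) = 1 − ((6−1)/6)^2 = 11/36.
E[#distinct] = 6·11/36 = 11/6.
≈ 1.8333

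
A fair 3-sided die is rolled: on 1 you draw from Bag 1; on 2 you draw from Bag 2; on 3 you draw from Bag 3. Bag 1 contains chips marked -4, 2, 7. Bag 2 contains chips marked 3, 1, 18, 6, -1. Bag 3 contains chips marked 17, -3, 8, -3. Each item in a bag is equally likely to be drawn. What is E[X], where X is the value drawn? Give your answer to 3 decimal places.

3.939

E[X | Bag 1] = (-4 + 2 + 7)/3 = 5/3
E[X | Bag 2] = (3 + 1 + 18 + 6 − 1)/5 = 27/5
E[X | Bag 3] = (17 − 3 + 8 − 3)/4 = 19/4
E[X] = (1/3)·5/3 + (1/3)·27/5 + (1/3)·19/4 = 709/180 ≈ 3.939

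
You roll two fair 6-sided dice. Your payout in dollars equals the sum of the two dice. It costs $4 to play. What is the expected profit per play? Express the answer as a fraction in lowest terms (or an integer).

$3

Distribution of the sum of the two dice: 2 w.p. 1/36, 3 w.p. 1/18, 4 w.p. 1/12, 5 w.p. 1/9, 6 w.p. 5/36, 7 w.p. 1/6, …
E[payout] = (1/36)·2 + (1/18)·3 + (1/12)·4 + (1/9)·5 + (5/36)·6 + (1/6)·7 + (5/36)·8 + (1/9)·9 + (1/12)·10 + (1/18)·11 + (1/36)·12 = 7
Expected profit = 7 − 4 = 3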